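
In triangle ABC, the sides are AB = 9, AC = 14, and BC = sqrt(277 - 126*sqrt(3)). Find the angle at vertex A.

cos(A) = (9² + 14² - (sqrt(277 - 126*sqrt(3)))²) / (2 × 9 × 14) = sqrt(3)/2, so A = arccos(sqrt(3)/2) = 30°.

30°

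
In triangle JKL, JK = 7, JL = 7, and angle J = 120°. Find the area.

When two sides and the included angle are known, the area formula is (1/2)ab sin(C).
The height from one side to the opposite vertex is 7 sin(120°) = 7*sqrt(3)/2.
Area = (1/2) * 7 * 7*sqrt(3)/2 = 49*sqrt(3)/4.

49*sqrt(3)/4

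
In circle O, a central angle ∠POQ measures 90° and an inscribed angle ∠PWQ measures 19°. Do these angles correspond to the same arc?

By the inscribed angle theorem, the inscribed angle for a central angle of 90° should be 90° / 2 = 45°.
The given inscribed angle is 19°, which does not equal 45°.
Therefore, no, they do not correspond to the same arc.

No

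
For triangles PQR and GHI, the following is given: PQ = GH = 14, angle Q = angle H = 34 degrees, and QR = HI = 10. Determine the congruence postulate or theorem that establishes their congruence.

Consider the given information: PQ = GH = 14, angle Q = angle H = 34 degrees, and QR = HI = 10
This is not ASA or HL: ASA requires two angles and the side between them. HL only applies to right triangles with matching hypotenuse and leg.
The correct criterion is SAS. Two pairs of corresponding sides and the included angle are equal (Side-Angle-Side).

SAS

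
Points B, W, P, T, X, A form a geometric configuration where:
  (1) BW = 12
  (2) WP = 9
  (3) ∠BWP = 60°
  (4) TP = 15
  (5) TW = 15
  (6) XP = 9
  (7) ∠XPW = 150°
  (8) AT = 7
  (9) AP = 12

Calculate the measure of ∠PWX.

Step 1: By the law of cosines on triangle WPX: WX² = 9² + 9² − 2·9·9·cos(150°) = 302.3, so WX ≈ 17.39.
Step 2: By the inverse law of cosines on triangle PWX: cos(∠PWX) = (9² + 17.39² − 9²) / (2·9·17.39) = 302.3/312.96 = 0.9659, so ∠PWX = 15°.

Therefore, the measure of angle ∠PWX = 15°.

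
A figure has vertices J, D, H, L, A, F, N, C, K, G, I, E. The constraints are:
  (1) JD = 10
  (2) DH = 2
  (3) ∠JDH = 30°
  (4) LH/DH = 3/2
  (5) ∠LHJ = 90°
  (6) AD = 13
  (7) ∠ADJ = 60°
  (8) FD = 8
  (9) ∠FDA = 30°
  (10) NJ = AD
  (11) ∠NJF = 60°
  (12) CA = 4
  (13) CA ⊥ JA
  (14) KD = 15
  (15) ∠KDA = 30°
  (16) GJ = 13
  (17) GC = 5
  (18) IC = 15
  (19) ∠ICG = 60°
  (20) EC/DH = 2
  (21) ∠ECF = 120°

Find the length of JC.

Step 1: By the law of cosines on triangle JDA: JA² = 10² + 13² − 2·10·13·cos(60°) = 139, so JA = √139.
Step 2: By the law of cosines on triangle JAC: JC² = √139² + 4² − 2·√139·4·cos(90°) = 155, so JC = √155.

Therefore, the length of JC = √155.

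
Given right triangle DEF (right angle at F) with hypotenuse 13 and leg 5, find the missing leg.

EF = sqrt(13^2 - 5^2) = sqrt(144) = 12

12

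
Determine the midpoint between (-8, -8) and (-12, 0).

The midpoint is the average of the coordinates:
x: (-8 + -12)/2 = -10
y: (-8 + 0)/2 = -4
Midpoint = (-10, -4)

(-10, -4)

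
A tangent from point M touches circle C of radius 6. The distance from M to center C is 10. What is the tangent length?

tangent = √(d² - r²) = √(10² - 6²) = √(100 - 36) = √64 = 8

8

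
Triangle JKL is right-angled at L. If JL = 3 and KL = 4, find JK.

In a right triangle, the square of the hypotenuse equals the sum of the squares of the two legs.
The legs are 3 and 4, so the hypotenuse = sqrt(9 + 16) = sqrt(25) = 5.

5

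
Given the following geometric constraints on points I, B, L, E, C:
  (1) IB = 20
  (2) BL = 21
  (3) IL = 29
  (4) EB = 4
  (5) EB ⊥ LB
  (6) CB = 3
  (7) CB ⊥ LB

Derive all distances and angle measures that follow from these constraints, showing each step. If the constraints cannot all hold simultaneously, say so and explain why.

The constraints are consistent.

Step 1: From LB = 21, BE = 4, and ∠LBE = 90°, by the law of cosines:
  LE² = LB² + BE² - 2·LB·BE·cos(90°) = 441 + 16 - 0 = 457
  LE ≈ 21.38

Step 2: From LB = 21, BC = 3, and ∠LBC = 90°, by the law of cosines:
  LC² = LB² + BC² - 2·LB·BC·cos(90°) = 441 + 9 - 0 = 450
  LC = 15·√2

Step 3: From IB = 20, IL = 29, BL = 21, by the inverse law of cosines:
  cos(∠BIL) = (IB² + IL² - BL²) / (2·IB·IL)
  ∠BIL = 46.4°

Step 4: From BI = 20, BL = 21, IL = 29, by the inverse law of cosines:
  cos(∠IBL) = (BI² + BL² - IL²) / (2·BI·BL)
  ∠IBL = 90°

Step 5: From LB = 21, LI = 29, BI = 20, by the inverse law of cosines:
  cos(∠BLI) = (LB² + LI² - BI²) / (2·LB·LI)
  ∠BLI = 43.6°

Step 6: From LB = 21, LC = 15·√2, BC = 3, by the inverse law of cosines:
  cos(∠BLC) = (LB² + LC² - BC²) / (2·LB·LC)
  ∠BLC = 8.13°

Step 7: From LB = 21, LE = 21.38, BE = 4, by the inverse law of cosines:
  cos(∠BLE) = (LB² + LE² - BE²) / (2·LB·LE)
  ∠BLE = 10.78°

Step 8: From EB = 4, EL = 21.38, BL = 21, by the inverse law of cosines:
  cos(∠BEL) = (EB² + EL² - BL²) / (2·EB·EL)
  ∠BEL = 79.22°

Step 9: From CB = 3, CL = 15·√2, BL = 21, by the inverse law of cosines:
  cos(∠BCL) = (CB² + CL² - BL²) / (2·CB·CL)
  ∠BCL = 81.87°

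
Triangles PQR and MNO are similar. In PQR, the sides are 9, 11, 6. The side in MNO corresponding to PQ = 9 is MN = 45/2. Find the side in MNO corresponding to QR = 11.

Since the triangles are similar, the ratio of corresponding sides is constant.
Scale factor k = MN / PQ = 45/2 / 9 = 5/2
NO = k * QR = 5/2 * 11 = 55/2

55/2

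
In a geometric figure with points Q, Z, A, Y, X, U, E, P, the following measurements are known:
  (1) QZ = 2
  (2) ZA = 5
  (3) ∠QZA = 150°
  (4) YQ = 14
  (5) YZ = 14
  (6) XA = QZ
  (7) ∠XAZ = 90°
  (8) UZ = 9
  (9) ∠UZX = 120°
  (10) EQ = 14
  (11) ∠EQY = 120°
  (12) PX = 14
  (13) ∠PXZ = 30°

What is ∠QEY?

Step 1: By the law of cosines on triangle EQY: EY² = 14² + 14² − 2·14·14·cos(120°) = 588, so EY = 14·√3.
Step 2: By the inverse law of cosines on triangle QEY: cos(∠QEY) = (14² + (14·√3)² − 14²) / (2·14·14·√3) = 588/678.96 = 0.866, so ∠QEY = 30°.

Therefore, the measure of angle ∠QEY = 30°.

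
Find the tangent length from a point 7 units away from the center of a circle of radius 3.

tangent = √(d² - r²) = √(7² - 3²) = √(49 - 9) = √40 = 2*sqrt(10)

2*sqrt(10)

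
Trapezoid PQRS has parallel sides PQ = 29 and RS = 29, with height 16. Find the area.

Area = (29 + 29) * 16 / 2 = 928 / 2 = 464

464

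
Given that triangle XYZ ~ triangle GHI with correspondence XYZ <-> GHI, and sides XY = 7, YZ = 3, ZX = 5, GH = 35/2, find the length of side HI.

Similar triangles have proportional sides. Setting up the proportion:
GH / XY = HI / YZ
35/2 / 7 = HI / 3
HI = 3 * 35/2 / 7 = 15/2.

15/2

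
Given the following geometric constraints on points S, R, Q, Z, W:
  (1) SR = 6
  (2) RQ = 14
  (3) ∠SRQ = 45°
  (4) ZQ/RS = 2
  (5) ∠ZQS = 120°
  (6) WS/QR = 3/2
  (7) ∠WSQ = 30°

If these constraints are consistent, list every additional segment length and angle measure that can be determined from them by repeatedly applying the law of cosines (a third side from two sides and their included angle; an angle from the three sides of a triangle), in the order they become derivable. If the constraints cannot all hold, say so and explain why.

The constraints are consistent. Derivable facts, in order:
After 1 step:
- SQ ≈ 10.64
After 2 steps:
- QW ≈ 12.93
- SZ ≈ 19.62
- ∠QSR = 111.5°
- ∠RQS = 23.5°
After 3 steps:
- ∠QSZ = 31.99°
- ∠QWS = 24.29°
- ∠QZS = 28.01°
- ∠SQW = 125.71°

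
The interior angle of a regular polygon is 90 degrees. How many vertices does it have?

The exterior angle is the supplement of the interior angle: 180 - 90 = 90 degrees.
Since the exterior angles of any convex polygon sum to 360 degrees, the number of sides is 360 / 90 = 4.

4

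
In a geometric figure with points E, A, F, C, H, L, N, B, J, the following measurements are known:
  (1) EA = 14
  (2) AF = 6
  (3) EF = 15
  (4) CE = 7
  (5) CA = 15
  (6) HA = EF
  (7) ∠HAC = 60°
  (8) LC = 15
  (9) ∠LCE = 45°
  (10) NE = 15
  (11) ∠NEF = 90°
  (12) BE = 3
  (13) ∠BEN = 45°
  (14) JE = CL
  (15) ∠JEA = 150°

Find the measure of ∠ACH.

From the given relations: HA = EF = 15.
Step 1: By the law of cosines on triangle CAH: CH² = 15² + 15² − 2·15·15·cos(60°) = 225, so CH = 15.
Step 2: By the inverse law of cosines on triangle ACH: cos(∠ACH) = (15² + 15² − 15²) / (2·15·15) = 225/450 = 0.5, so ∠ACH = 60°.

Therefore, the measure of angle ∠ACH = 60°.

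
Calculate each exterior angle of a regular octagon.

Each exterior angle of a regular n-gon is 360 / n.
For n = 8: 360 / 8 = 45 degrees.

45 degrees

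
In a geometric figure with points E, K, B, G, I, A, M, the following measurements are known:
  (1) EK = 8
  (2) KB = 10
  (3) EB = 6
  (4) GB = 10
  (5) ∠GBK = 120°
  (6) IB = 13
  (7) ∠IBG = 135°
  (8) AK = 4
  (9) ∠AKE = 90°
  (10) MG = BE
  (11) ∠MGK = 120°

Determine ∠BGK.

Step 1: By the law of cosines on triangle GBK: GK² = 10² + 10² − 2·10·10·cos(120°) = 300, so GK = 10·√3.
Step 2: By the inverse law of cosines on triangle BGK: cos(∠BGK) = (10² + (10·√3)² − 10²) / (2·10·10·√3) = 300/346.41 = 0.866, so ∠BGK = 30°.

Therefore, the measure of angle ∠BGK = 30°.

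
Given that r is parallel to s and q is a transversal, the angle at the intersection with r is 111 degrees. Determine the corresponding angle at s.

When a transversal crosses parallel lines, angles in the same position at each intersection are called corresponding angles.
These are always equal, so the answer is 111 degrees.

111 degrees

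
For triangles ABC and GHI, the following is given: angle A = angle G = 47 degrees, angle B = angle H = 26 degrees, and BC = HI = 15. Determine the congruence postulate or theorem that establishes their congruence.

The given information provides:
angle A = angle G = 47 degrees, angle B = angle H = 26 degrees, and BC = HI = 15
This matches the AAS congruence theorem.
Two pairs of corresponding angles and a non-included side are equal (Angle-Angle-Side).

AAS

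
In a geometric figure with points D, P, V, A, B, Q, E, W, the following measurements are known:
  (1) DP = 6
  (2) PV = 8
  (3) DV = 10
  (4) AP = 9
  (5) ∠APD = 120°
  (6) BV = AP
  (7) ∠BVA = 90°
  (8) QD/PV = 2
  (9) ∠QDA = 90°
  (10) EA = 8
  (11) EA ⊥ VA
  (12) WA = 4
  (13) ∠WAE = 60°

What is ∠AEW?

Step 1: By the law of cosines on triangle EAW: EW² = 8² + 4² − 2·8·4·cos(60°) = 48, so EW = 4·√3.
Step 2: By the inverse law of cosines on triangle AEW: cos(∠AEW) = (8² + (4·√3)² − 4²) / (2·8·4·√3) = 96/110.85 = 0.866, so ∠AEW = 30°.

Therefore, the measure of angle ∠AEW = 30°.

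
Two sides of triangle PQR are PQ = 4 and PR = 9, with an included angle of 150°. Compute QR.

Law of cosines: QR^2 = 4^2 + 9^2 - 2(4)(9)cos(150°) = 36*sqrt(3) + 97, so QR = sqrt(36*sqrt(3) + 97).

sqrt(36*sqrt(3) + 97)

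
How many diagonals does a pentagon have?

Total line segments between 5 vertices = C(5,2) = 10.
Subtract the 5 sides: 10 - 5 = 5 diagonals.

5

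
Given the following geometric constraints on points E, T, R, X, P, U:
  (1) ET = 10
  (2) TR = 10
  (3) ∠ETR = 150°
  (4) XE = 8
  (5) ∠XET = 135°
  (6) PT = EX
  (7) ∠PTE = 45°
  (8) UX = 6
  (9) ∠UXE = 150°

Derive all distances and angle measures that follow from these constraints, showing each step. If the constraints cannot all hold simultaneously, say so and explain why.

The constraints are consistent.

From the given relations:
  PT = EX = 8

Step 1: From ET = 10, TR = 10, and ∠ETR = 150°, by the law of cosines:
  ER² = ET² + TR² - 2·ET·TR·cos(150°) = 100 + 100 + 173.2 = 373.2
  ER ≈ 19.32

Step 2: From ET = 10, TP = 8, and ∠ETP = 45°, by the law of cosines:
  EP² = ET² + TP² - 2·ET·TP·cos(45°) = 100 + 64 - 113.1 = 50.86
  EP ≈ 7.13

Step 3: From EX = 8, XU = 6, and ∠EXU = 150°, by the law of cosines:
  EU² = EX² + XU² - 2·EX·XU·cos(150°) = 64 + 36 + 83.14 = 183.1
  EU ≈ 13.53

Step 4: From TE = 10, EX = 8, and ∠TEX = 135°, by the law of cosines:
  TX² = TE² + EX² - 2·TE·EX·cos(135°) = 100 + 64 + 113.1 = 277.1
  TX ≈ 16.65

Step 5: From EP = 7.13, ET = 10, PT = 8, by the inverse law of cosines:
  cos(∠PET) = (EP² + ET² - PT²) / (2·EP·ET)
  ∠PET = 52.48°

Step 6: From ER = 19.32, ET = 10, RT = 10, by the inverse law of cosines:
  cos(∠RET) = (ER² + ET² - RT²) / (2·ER·ET)
  ∠RET = 15°

Step 7: From EU = 13.53, EX = 8, UX = 6, by the inverse law of cosines:
  cos(∠UEX) = (EU² + EX² - UX²) / (2·EU·EX)
  ∠UEX = 12.81°

Step 8: From TE = 10, TX = 16.65, EX = 8, by the inverse law of cosines:
  cos(∠ETX) = (TE² + TX² - EX²) / (2·TE·TX)
  ∠ETX = 19.86°

Step 9: From RE = 19.32, RT = 10, ET = 10, by the inverse law of cosines:
  cos(∠ERT) = (RE² + RT² - ET²) / (2·RE·RT)
  ∠ERT = 15°

Step 10: From XE = 8, XT = 16.65, ET = 10, by the inverse law of cosines:
  cos(∠EXT) = (XE² + XT² - ET²) / (2·XE·XT)
  ∠EXT = 25.14°

Step 11: From PE = 7.13, PT = 8, ET = 10, by the inverse law of cosines:
  cos(∠EPT) = (PE² + PT² - ET²) / (2·PE·PT)
  ∠EPT = 82.52°

Step 12: From UE = 13.53, UX = 6, EX = 8, by the inverse law of cosines:
  cos(∠EUX) = (UE² + UX² - EX²) / (2·UE·UX)
  ∠EUX = 17.19°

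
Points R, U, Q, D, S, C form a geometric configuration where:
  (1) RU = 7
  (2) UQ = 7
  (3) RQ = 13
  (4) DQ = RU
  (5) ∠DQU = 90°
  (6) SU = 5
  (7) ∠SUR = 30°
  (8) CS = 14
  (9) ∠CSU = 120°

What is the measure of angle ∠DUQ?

From the given relations: DQ = RU = 7.
Step 1: By the law of cosines on triangle UQD: UD² = 7² + 7² − 2·7·7·cos(90°) = 98, so UD = 7·√2.
Step 2: By the inverse law of cosines on triangle DUQ: cos(∠DUQ) = ((7·√2)² + 7² − 7²) / (2·7·√2·7) = 98/138.59 = 0.7071, so ∠DUQ = 45°.

Therefore, the measure of angle ∠DUQ = 45°.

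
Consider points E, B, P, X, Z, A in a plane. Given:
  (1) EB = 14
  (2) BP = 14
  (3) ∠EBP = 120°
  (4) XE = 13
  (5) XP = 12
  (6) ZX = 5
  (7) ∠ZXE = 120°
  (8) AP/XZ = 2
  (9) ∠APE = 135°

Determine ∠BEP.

Step 1: By the law of cosines on triangle EBP: EP² = 14² + 14² − 2·14·14·cos(120°) = 588, so EP = 14·√3.
Step 2: By the inverse law of cosines on triangle BEP: cos(∠BEP) = (14² + (14·√3)² − 14²) / (2·14·14·√3) = 588/678.96 = 0.866, so ∠BEP = 30°.

Therefore, the measure of angle ∠BEP = 30°.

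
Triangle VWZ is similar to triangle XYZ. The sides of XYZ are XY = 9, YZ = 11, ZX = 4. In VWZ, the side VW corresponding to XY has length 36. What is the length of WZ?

Since the triangles are similar, the ratio of corresponding sides is constant.
Scale factor k = VW / XY = 36 / 9 = 4
WZ = k * YZ = 4 * 11 = 44

44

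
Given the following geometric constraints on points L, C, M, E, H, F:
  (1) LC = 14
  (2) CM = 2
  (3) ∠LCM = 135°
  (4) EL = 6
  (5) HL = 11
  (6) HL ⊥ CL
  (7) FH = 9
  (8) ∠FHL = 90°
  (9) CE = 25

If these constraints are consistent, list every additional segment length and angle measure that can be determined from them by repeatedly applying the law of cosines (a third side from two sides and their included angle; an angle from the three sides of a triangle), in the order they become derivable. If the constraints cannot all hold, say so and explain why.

These constraints are not satisfiable: by the triangle inequality in triangle LCE, (1) LC = 14 and (4) EL = 6 force CE ≤ 14 + 6 = 20, but (9) says CE = 25. No planar figure meets all of them, so nothing further can be derived.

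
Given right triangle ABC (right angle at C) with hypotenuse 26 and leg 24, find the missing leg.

By the Pythagorean theorem: BC^2 = AB^2 - AC^2
BC^2 = 26^2 - 24^2 = 676 - 576 = 100
BC = sqrt(100) = 10

10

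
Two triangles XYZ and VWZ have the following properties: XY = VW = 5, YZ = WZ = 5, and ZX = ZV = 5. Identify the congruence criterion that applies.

The given information matches SSS: All three pairs of corresponding sides are equal (Side-Side-Side).

SSS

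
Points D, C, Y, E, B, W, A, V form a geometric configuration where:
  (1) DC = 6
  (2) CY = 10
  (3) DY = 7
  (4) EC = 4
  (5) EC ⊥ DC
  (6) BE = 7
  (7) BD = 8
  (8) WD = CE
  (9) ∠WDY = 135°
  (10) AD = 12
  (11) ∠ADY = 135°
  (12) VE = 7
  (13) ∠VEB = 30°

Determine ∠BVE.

Step 1: By the law of cosines on triangle VEB: VB² = 7² + 7² − 2·7·7·cos(30°) = 13.13, so VB ≈ 3.62.
Step 2: By the inverse law of cosines on triangle BVE: cos(∠BVE) = (3.62² + 7² − 7²) / (2·3.62·7) = 13.13/50.73 = 0.2588, so ∠BVE = 75°.

Therefore, the measure of angle ∠BVE = 75°.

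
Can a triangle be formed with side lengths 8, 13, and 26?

Check the triangle inequality: 8 + 13 = 21 ≤ 26.
Since the sum of two sides does not exceed the third, no triangle can be formed.

No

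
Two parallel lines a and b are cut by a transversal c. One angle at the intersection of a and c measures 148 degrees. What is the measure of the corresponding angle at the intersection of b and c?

Corresponding angles formed by parallel lines and a transversal are equal.
The given angle is 148 degrees.
The corresponding angle = 148 degrees.

148 degrees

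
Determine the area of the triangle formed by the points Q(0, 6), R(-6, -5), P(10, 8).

Shoelace: Area = (1/2)|0(-5-8) + -6(8-6) + 10(6--5)| = (1/2)(98) = 49

49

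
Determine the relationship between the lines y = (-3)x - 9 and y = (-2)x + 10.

Slope of line 1: m1 = -3
Slope of line 2: m2 = -2
m1 != m2 (-3 != -2), so not parallel.
m1 * m2 = (-3) * (-2) = 6 != -1, so not perpendicular.
The lines are neither parallel nor perpendicular.

Neither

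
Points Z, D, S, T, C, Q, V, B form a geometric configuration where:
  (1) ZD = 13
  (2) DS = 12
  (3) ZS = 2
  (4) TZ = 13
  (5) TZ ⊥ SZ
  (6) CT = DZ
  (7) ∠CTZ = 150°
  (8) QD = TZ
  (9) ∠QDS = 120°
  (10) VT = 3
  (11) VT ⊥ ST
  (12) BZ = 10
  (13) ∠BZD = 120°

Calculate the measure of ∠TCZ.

From the given relations: CT = DZ = 13.
Step 1: By the law of cosines on triangle CTZ: CZ² = 13² + 13² − 2·13·13·cos(150°) = 630.72, so CZ ≈ 25.11.
Step 2: By the inverse law of cosines on triangle TCZ: cos(∠TCZ) = (13² + 25.11² − 13²) / (2·13·25.11) = 630.72/652.97 = 0.9659, so ∠TCZ = 15°.

Therefore, the measure of angle ∠TCZ = 15°.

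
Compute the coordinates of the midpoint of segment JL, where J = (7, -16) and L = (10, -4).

M = ((x₁ + x₂)/2, (y₁ + y₂)/2)
= ((7 + 10)/2, (-16 + -4)/2)
= (17/2, -20/2) = (17/2, -10)

(17/2, -10)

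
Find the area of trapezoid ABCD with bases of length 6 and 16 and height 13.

Area = (6 + 16) * 13 / 2 = 286 / 2 = 143

143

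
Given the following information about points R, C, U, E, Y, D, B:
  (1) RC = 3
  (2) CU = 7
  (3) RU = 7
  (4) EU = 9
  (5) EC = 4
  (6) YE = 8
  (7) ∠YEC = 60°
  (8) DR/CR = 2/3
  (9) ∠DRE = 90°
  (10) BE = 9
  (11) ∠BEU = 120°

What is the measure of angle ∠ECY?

Step 1: By the law of cosines on triangle CEY: CY² = 4² + 8² − 2·4·8·cos(60°) = 48, so CY = 4·√3.
Step 2: By the inverse law of cosines on triangle ECY: cos(∠ECY) = (4² + (4·√3)² − 8²) / (2·4·4·√3) = 0/55.43 = 0, so ∠ECY = 90°.

Therefore, the measure of angle ∠ECY = 90°.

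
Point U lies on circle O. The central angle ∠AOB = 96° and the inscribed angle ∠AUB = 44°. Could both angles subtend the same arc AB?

By the inscribed angle theorem, the inscribed angle for a central angle of 96° should be 96° / 2 = 48°.
The given inscribed angle is 44°, which does not equal 48°.
Therefore, no, they do not correspond to the same arc.

No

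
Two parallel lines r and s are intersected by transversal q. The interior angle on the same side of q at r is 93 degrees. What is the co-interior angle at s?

Co-interior angles (same-side interior) formed by parallel lines and a transversal are supplementary (sum to 180 degrees).
The given angle is 93 degrees.
The co-interior angle = 180 - 93 = 87 degrees.

87 degrees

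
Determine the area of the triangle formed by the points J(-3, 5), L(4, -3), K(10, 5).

Using the Shoelace formula for a triangle:
Area = (1/2)|x0(y1 - y2) + x1(y2 - y0) + x2(y0 - y1)|
Area = (1/2)|-3(-3 - 5) + 4(5 - 5) + 10(5 - -3)|
Area = (1/2)|24 + 0 + 80|
Area = (1/2)|104|
Area = (1/2)(104)
Area = 52

52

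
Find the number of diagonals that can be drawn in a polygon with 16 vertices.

The number of diagonals in an n-gon is n(n - 3)/2.
For n = 16: 16(16 - 3)/2 = 16 × 13 / 2 = 104.

104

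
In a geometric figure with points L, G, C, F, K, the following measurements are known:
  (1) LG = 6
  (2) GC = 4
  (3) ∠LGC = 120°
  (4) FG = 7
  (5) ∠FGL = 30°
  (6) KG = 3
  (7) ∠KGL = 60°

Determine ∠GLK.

Step 1: By the law of cosines on triangle LGK: LK² = 6² + 3² − 2·6·3·cos(60°) = 27, so LK = 3·√3.
Step 2: By the inverse law of cosines on triangle GLK: cos(∠GLK) = (6² + (3·√3)² − 3²) / (2·6·3·√3) = 54/62.35 = 0.866, so ∠GLK = 30°.

Therefore, the measure of angle ∠GLK = 30°.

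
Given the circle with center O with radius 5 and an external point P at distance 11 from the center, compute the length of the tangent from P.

The tangent, radius, and line from the external point to the center form a right triangle.
The right angle is where the tangent meets the radius.
By the Pythagorean theorem: tangent² + 5² = 11²
tangent² = 121 - 25 = 96
tangent = 4*sqrt(6)

4*sqrt(6)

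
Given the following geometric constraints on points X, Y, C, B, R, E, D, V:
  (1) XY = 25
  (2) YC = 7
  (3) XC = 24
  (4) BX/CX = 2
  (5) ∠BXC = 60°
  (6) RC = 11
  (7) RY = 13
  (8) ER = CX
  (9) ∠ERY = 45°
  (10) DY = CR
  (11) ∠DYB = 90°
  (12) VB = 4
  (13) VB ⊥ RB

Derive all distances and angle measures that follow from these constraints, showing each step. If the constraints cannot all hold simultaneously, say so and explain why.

The constraints are consistent.

From the given relations:
  BX = 2·CX = 2·24 = 48
  ER = CX = 24
  DY = CR = 11

Step 1: From YR = 13, RE = 24, and ∠YRE = 45°, by the law of cosines:
  YE² = YR² + RE² - 2·YR·RE·cos(45°) = 169 + 576 - 441.2 = 303.8
  YE ≈ 17.43

Step 2: From CX = 24, XB = 48, and ∠CXB = 60°, by the law of cosines:
  CB² = CX² + XB² - 2·CX·XB·cos(60°) = 576 + 2304 - 1152 = 1728
  CB ≈ 41.57

Step 3: From XC = 24, XY = 25, CY = 7, by the inverse law of cosines:
  cos(∠CXY) = (XC² + XY² - CY²) / (2·XC·XY)
  ∠CXY = 16.26°

Step 4: From YC = 7, YR = 13, CR = 11, by the inverse law of cosines:
  cos(∠CYR) = (YC² + YR² - CR²) / (2·YC·YR)
  ∠CYR = 57.79°

Step 5: From YC = 7, YX = 25, CX = 24, by the inverse law of cosines:
  cos(∠CYX) = (YC² + YX² - CX²) / (2·YC·YX)
  ∠CYX = 73.74°

Step 6: From CR = 11, CY = 7, RY = 13, by the inverse law of cosines:
  cos(∠RCY) = (CR² + CY² - RY²) / (2·CR·CY)
  ∠RCY = 89.63°

Step 7: From CX = 24, CY = 7, XY = 25, by the inverse law of cosines:
  cos(∠XCY) = (CX² + CY² - XY²) / (2·CX·CY)
  ∠XCY = 90°

Step 8: From RC = 11, RY = 13, CY = 7, by the inverse law of cosines:
  cos(∠CRY) = (RC² + RY² - CY²) / (2·RC·RY)
  ∠CRY = 32.58°

Step 9: From YE = 17.43, YR = 13, ER = 24, by the inverse law of cosines:
  cos(∠EYR) = (YE² + YR² - ER²) / (2·YE·YR)
  ∠EYR = 103.17°

Step 10: From CB = 41.57, CX = 24, BX = 48, by the inverse law of cosines:
  cos(∠BCX) = (CB² + CX² - BX²) / (2·CB·CX)
  ∠BCX = 90°

Step 11: From BC = 41.57, BX = 48, CX = 24, by the inverse law of cosines:
  cos(∠CBX) = (BC² + BX² - CX²) / (2·BC·BX)
  ∠CBX = 30°

Step 12: From ER = 24, EY = 17.43, RY = 13, by the inverse law of cosines:
  cos(∠REY) = (ER² + EY² - RY²) / (2·ER·EY)
  ∠REY = 31.83°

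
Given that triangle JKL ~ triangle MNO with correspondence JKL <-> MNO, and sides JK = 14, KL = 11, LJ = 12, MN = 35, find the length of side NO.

Since the triangles are similar, the ratio of corresponding sides is constant.
Scale factor k = MN / JK = 35 / 14 = 5/2
NO = k * KL = 5/2 * 11 = 55/2

55/2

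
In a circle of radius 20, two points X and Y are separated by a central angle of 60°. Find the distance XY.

Chord length = 2r sin(θ/2)
= 2 × 20 × sin(60°/2)
= 2 × 20 × sin(30°)
= 20

20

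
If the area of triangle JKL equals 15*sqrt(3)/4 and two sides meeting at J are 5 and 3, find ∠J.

Area = (1/2) * a * b * sin(C)
sin(C) = 2 * Area / (a * b)
sin(C) = 2 * 15*sqrt(3)/4 / (5 * 3)
sin(C) = sqrt(3)/2
C = arcsin(sqrt(3)/2) = 60°
Since sin(180° - C) = sin(C), the obtuse angle 120° gives the same area, so C = 60° or C = 120°.

60° or 120°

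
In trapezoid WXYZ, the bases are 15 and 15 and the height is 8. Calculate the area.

A trapezoid's area equals the midsegment times the height.
The midsegment is (15 + 15) / 2 = 15.
Area = 15 * 8 = 120.

120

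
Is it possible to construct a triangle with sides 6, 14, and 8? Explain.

Check the triangle inequality: 6 + 8 = 14 ≤ 14.
Since the sum of two sides does not exceed the third, no triangle can be formed.

No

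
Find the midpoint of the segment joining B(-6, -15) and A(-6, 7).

The midpoint is the point halfway along the segment.
Move half the horizontal distance: -6 + (-6 - -6)/2 = -6 + 0/2 = -6
Move half the vertical distance: -15 + (7 - -15)/2 = -15 + 22/2 = -4
Midpoint = (-6, -4)

(-6, -4)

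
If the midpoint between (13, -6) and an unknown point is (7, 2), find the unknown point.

Using the midpoint formula: M = ((x1 + x2)/2, (y1 + y2)/2)
We know M = (7, 2) and L = (13, -6)
For x: 7 = (13 + x2)/2, so x2 = 2*7 - 13 = 1
For y: 2 = (-6 + y2)/2, so y2 = 2*2 - -6 = 10
J = (1, 10)

(1, 10)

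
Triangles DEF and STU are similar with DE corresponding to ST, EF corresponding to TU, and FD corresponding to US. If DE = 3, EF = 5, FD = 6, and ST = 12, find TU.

Since the triangles are similar, the ratio of corresponding sides is constant.
Scale factor k = ST / DE = 12 / 3 = 4
TU = k * EF = 4 * 5 = 20

20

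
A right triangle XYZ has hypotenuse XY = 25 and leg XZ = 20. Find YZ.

YZ = sqrt(25^2 - 20^2) = sqrt(225) = 15

15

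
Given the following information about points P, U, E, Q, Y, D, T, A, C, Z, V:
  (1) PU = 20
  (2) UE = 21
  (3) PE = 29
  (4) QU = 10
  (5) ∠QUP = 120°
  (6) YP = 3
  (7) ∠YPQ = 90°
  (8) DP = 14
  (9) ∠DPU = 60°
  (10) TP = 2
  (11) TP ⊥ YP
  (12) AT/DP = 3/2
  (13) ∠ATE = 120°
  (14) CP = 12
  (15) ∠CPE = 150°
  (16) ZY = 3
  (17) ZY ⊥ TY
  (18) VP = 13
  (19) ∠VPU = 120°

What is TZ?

Step 1: By the law of cosines on triangle TPY: TY² = 2² + 3² − 2·2·3·cos(90°) = 13, so TY = √13.
Step 2: By the law of cosines on triangle TYZ: TZ² = √13² + 3² − 2·√13·3·cos(90°) = 22, so TZ = √22.

Therefore, the length of TZ = √22.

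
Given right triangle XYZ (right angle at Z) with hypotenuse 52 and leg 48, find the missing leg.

By the Pythagorean theorem: YZ^2 = XY^2 - XZ^2
YZ^2 = 52^2 - 48^2 = 2704 - 2304 = 400
YZ = sqrt(400) = 20

20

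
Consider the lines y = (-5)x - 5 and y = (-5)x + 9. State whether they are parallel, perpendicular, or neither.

Slope of line 1: m1 = -5
Slope of line 2: m2 = -5
m1 = m2, so the lines are parallel.

Parallel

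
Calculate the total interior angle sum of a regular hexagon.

The sum of interior angles of an n-sided polygon is (n - 2) * 180.
For n = 6: (6 - 2) * 180 = 4 * 180 = 720 degrees.

720 degrees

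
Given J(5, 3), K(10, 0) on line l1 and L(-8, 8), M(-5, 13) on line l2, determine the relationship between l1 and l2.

Slope of line 1: m1 = (0 - 3)/(10 - 5) = -3/5 = -3/5
Slope of line 2: m2 = (13 - 8)/(-5 - -8) = 5/3 = 5/3
Two lines are perpendicular when the product of their slopes is -1 (negative reciprocals).
m1 * m2 = (-3/5) * (5/3) = -1, confirming perpendicularity.

Perpendicular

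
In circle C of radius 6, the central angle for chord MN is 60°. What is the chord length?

Drop a perpendicular from the center to the chord, bisecting both the chord and the central angle.
Each half-chord = r sin(θ/2) = 6 sin(30°).
The full chord = 2 × 6 × sin(30°) = 6.

6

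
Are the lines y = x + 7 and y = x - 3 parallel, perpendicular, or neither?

Slope of line 1: m1 = 1
Slope of line 2: m2 = 1
Two lines are parallel if and only if they have equal slopes (or both are vertical).
Here m1 = m2 = 1, confirming the lines are parallel.

Parallel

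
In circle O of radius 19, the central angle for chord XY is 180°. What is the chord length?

Drop a perpendicular from the center to the chord, bisecting both the chord and the central angle.
Each half-chord = r sin(θ/2) = 19 sin(90°).
The full chord = 2 × 19 × sin(90°) = 38.

38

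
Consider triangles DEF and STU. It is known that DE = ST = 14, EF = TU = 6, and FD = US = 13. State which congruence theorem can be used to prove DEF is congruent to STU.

The given information matches SSS: All three pairs of corresponding sides are equal (Side-Side-Side).

SSS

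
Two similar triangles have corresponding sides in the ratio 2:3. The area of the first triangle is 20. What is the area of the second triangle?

Area ratio = (2/3)^2 = 4/9. Area of the second triangle = 20 * 9/4 = 45.

45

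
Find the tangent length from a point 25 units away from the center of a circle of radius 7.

tangent = √(d² - r²) = √(25² - 7²) = √(625 - 49) = √576 = 24

24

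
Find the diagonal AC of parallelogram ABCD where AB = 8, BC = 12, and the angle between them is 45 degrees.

Using the law of cosines:
d^2 = 8^2 + 12^2 - 2(8)(12)cos(45 degrees)
d^2 = 64 + 144 - 192*sqrt(2)/2
d^2 = 208 - 96*sqrt(2)
d = 4*sqrt(13 - 6*sqrt(2))

4*sqrt(13 - 6*sqrt(2))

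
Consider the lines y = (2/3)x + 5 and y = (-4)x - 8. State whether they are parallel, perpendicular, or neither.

Slope of line 1: m1 = 2/3
Slope of line 2: m2 = -4
m1 != m2 (2/3 != -4), so not parallel.
m1 * m2 = (2/3) * (-4) = -8/3 != -1, so not perpendicular.
The lines are neither parallel nor perpendicular.

Neither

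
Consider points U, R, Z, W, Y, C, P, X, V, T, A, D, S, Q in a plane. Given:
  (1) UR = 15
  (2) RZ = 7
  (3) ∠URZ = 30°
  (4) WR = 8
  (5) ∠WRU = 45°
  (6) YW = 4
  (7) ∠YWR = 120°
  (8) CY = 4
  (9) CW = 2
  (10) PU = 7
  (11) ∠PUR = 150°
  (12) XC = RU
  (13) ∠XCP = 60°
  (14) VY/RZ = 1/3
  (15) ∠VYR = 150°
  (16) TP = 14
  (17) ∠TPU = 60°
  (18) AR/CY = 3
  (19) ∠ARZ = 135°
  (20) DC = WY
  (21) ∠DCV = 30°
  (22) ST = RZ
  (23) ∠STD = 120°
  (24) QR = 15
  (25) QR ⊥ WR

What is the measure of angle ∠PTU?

Step 1: By the law of cosines on triangle TPU: TU² = 14² + 7² − 2·14·7·cos(60°) = 147, so TU = 7·√3.
Step 2: By the inverse law of cosines on triangle PTU: cos(∠PTU) = (14² + (7·√3)² − 7²) / (2·14·7·√3) = 294/339.48 = 0.866, so ∠PTU = 30°.

Therefore, the measure of angle ∠PTU = 30°.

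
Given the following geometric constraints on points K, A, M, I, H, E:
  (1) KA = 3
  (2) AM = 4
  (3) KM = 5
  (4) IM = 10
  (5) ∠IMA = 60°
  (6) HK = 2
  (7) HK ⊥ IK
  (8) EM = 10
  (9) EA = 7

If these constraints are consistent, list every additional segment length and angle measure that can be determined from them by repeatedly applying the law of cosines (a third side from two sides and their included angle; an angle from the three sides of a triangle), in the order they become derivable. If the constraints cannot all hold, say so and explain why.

The constraints are consistent. Derivable facts, in order:
After 1 step:
- AI = 2·√19
- ∠AEM = 18.19°
- ∠AKM = 53.13°
- ∠AME = 33.12°
- ∠AMK = 36.87°
- ∠EAM = 128.68°
- ∠KAM = 90°
After 2 steps:
- ∠AIM = 23.41°
- ∠IAM = 96.59°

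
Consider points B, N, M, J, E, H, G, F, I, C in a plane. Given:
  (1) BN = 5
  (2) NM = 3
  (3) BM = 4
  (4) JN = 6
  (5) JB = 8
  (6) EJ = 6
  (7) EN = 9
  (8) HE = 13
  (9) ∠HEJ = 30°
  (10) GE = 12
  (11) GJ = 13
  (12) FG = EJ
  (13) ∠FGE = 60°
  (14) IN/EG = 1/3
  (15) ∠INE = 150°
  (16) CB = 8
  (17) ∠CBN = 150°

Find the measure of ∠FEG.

From the given relations: FG = EJ = 6.
Step 1: By the law of cosines on triangle EGF: EF² = 12² + 6² − 2·12·6·cos(60°) = 108, so EF = 6·√3.
Step 2: By the inverse law of cosines on triangle FEG: cos(∠FEG) = ((6·√3)² + 12² − 6²) / (2·6·√3·12) = 216/249.42 = 0.866, so ∠FEG = 30°.

Therefore, the measure of angle ∠FEG = 30°.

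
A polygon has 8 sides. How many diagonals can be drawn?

Total line segments between 8 vertices = C(8,2) = 28.
Subtract the 8 sides: 28 - 8 = 20 diagonals.

20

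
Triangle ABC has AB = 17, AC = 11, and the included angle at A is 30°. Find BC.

By the law of cosines: BC^2 = AB^2 + AC^2 - 2*AB*AC*cos(A)
BC^2 = 17^2 + 11^2 - 2*17*11*cos(30°)
BC^2 = 289 + 121 - 374*(sqrt(3)/2)
BC^2 = 410 - 187*sqrt(3)
BC = sqrt(410 - 187*sqrt(3))

sqrt(410 - 187*sqrt(3))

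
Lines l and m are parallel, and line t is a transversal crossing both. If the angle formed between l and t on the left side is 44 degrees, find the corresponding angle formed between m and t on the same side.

Corresponding angles are equal: 44 degrees.

44 degrees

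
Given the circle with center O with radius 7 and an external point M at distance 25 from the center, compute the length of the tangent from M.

The tangent, radius, and line from the external point to the center form a right triangle.
The right angle is where the tangent meets the radius.
By the Pythagorean theorem: tangent² + 7² = 25²
tangent² = 625 - 49 = 576
tangent = 24

24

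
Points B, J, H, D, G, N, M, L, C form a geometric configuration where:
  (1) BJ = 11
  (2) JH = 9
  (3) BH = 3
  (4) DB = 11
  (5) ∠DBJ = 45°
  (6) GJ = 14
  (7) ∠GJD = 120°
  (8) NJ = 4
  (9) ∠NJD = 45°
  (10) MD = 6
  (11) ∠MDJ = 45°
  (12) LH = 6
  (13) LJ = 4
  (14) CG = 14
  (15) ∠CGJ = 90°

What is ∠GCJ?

Step 1: By the law of cosines on triangle CGJ: CJ² = 14² + 14² − 2·14·14·cos(90°) = 392, so CJ = 14·√2.
Step 2: By the inverse law of cosines on triangle GCJ: cos(∠GCJ) = (14² + (14·√2)² − 14²) / (2·14·14·√2) = 392/554.37 = 0.7071, so ∠GCJ = 45°.

Therefore, the measure of angle ∠GCJ = 45°.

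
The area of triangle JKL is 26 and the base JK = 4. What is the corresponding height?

Rearranging the area formula Area = (1/2) * base * height:
height = 2 * Area / base = 2 * 26 / 4 = 13.

13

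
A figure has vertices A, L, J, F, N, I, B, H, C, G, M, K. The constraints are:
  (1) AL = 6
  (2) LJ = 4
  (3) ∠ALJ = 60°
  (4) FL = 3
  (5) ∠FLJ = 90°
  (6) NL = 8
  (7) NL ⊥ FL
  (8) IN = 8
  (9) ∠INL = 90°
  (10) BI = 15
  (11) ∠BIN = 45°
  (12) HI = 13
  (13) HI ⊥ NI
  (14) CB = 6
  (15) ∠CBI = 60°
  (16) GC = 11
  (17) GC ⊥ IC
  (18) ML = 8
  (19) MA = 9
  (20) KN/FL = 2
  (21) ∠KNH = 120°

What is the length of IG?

Step 1: By the law of cosines on triangle CBI: CI² = 6² + 15² − 2·6·15·cos(60°) = 171, so CI = 3·√19.
Step 2: By the law of cosines on triangle ICG: IG² = (3·√19)² + 11² − 2·3·√19·11·cos(90°) = 292, so IG = 2·√73.

Therefore, the length of IG = 2·√73.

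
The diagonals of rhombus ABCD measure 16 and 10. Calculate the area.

Area = (16 * 10) / 2 = 160 / 2 = 80

80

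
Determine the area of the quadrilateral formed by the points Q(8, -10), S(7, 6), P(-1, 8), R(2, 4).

The Shoelace formula works by pairing each vertex with the next (cycling back to the first).
For each pair, compute x_i*y_(i+1) - x_(i+1)*y_i:
  (8*6 - 7*-10) = 118
  (7*8 - -1*6) = 62
  (-1*4 - 2*8) = -20
  (2*-10 - 8*4) = -52
Taking half the absolute value of the total: Area = (1/2)(108) = 54.

54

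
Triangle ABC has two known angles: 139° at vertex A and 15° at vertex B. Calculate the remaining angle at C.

The interior angles sum to 180°: angle C = 180 - 139 - 15 = 26°.
The triangle is obtuse (angles 139°, 15°, 26°).

26 degrees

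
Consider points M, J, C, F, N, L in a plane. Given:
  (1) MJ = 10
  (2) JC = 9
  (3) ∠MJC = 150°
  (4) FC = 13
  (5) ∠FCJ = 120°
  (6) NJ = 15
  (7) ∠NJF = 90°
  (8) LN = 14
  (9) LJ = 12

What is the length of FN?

Step 1: By the law of cosines on triangle JCF: JF² = 9² + 13² − 2·9·13·cos(120°) = 367, so JF ≈ 19.16.
Step 2: By the law of cosines on triangle FJN: FN² = 19.16² + 15² − 2·19.16·15·cos(90°) = 592, so FN = 4·√37.

Therefore, the length of FN = 4·√37.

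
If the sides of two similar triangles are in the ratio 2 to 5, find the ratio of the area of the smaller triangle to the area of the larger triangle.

Area scales with the square of linear dimensions. If every length is multiplied by 2/5, then the area is multiplied by (2/5)^2 = 4/25.
The area ratio is 4:25.

4:25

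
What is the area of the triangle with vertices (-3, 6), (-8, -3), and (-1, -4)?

The Shoelace formula computes the area from vertex coordinates by summing cross products.
For vertices (-3,6), (-8,-3), (-1,-4):
Signed sum = -3*-3 - -8*6 + -8*-4 - -1*-3 + -1*6 - -3*-4
= 57 + 29 + -18 = 68
Area = (1/2)|68| = 34.

34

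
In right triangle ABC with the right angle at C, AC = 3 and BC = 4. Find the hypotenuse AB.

By the Pythagorean theorem: AB^2 = AC^2 + BC^2
AB^2 = 3^2 + 4^2 = 9 + 16 = 25
AB = sqrt(25) = 5

5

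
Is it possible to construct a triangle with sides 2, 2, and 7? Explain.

No.
The triangle inequality is violated: 2 + 2 = 4 ≤ 7.
These lengths cannot form a triangle.

No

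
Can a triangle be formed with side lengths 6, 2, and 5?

Check all three triangle inequalities:
6 + 2 = 8 > 5 ✓
6 + 5 = 11 > 2 ✓
2 + 5 = 7 > 6 ✓
All conditions hold, so these sides form a valid triangle.

Yes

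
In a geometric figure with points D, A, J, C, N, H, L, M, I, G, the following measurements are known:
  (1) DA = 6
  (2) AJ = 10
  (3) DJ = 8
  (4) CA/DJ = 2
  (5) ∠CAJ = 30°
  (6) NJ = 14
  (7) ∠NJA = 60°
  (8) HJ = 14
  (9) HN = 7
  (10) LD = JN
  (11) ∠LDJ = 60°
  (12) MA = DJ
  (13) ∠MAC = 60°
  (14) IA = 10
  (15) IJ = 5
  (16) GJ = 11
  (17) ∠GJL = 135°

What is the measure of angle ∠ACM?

From the given relations: CA = 2·DJ = 2·8 = 16; MA = DJ = 8.
Step 1: By the law of cosines on triangle CAM: CM² = 16² + 8² − 2·16·8·cos(60°) = 192, so CM = 8·√3.
Step 2: By the inverse law of cosines on triangle ACM: cos(∠ACM) = (16² + (8·√3)² − 8²) / (2·16·8·√3) = 384/443.41 = 0.866, so ∠ACM = 30°.

Therefore, the measure of angle ∠ACM = 30°.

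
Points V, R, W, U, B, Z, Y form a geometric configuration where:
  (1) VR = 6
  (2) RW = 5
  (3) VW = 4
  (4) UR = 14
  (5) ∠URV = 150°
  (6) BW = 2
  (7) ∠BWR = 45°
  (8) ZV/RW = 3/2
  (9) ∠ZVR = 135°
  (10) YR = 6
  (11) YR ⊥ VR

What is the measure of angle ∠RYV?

Step 1: By the law of cosines on triangle YRV: YV² = 6² + 6² − 2·6·6·cos(90°) = 72, so YV = 6·√2.
Step 2: By the inverse law of cosines on triangle RYV: cos(∠RYV) = (6² + (6·√2)² − 6²) / (2·6·6·√2) = 72/101.82 = 0.7071, so ∠RYV = 45°.

Therefore, the measure of angle ∠RYV = 45°.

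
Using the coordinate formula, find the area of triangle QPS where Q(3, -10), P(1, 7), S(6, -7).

Using the Shoelace formula for a triangle:
Area = (1/2)|x0(y1 - y2) + x1(y2 - y0) + x2(y0 - y1)|
Area = (1/2)|3(7 - -7) + 1(-7 - -10) + 6(-10 - 7)|
Area = (1/2)|42 + 3 + -102|
Area = (1/2)|-57|
Area = (1/2)(57)
Area = 57/2

57/2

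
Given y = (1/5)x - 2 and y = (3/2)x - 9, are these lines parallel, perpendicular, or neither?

Slope of line 1: m1 = 1/5
Slope of line 2: m2 = 3/2
For parallel lines we need equal slopes: 1/5 != 3/2.
For perpendicular lines we need m1*m2 = -1: (1/5)(3/2) = 3/10 != -1.
Since neither condition holds, the lines are neither parallel nor perpendicular.

Neither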